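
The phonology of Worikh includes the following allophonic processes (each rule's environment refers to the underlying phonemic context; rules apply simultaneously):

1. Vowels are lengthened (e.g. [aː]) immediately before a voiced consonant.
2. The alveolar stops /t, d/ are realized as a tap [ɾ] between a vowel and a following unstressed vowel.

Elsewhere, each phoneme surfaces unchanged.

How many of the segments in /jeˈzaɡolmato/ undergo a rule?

Segments that undergo a rule: /e/ → [eː] (rule 1); /a/ → [aː] (rule 1); /o/ → [oː] (rule 1); /t/ → [ɾ] (rule 2).
All other segments surface unchanged.

4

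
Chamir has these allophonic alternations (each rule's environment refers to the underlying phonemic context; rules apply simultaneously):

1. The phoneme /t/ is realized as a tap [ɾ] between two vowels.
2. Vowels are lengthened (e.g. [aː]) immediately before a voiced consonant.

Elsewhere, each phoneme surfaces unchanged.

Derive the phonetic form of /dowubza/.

[doːwuːbza]

/d/ stays [d].
Rule 2 applies to /o/ (between /d/ and /w/: before a voiced consonant) → [oː].
/w/ (between /o/ and /u/): no rule targets it → [w].
Rule 2 applies to /u/ (between /w/ and /b/: before a voiced consonant) → [uː].
/b/ stays [b].
/z/ — not in any rule's target class → [z].
/a/ (word-final): rule 2 targets it, but not before a voiced consonant → unchanged [a].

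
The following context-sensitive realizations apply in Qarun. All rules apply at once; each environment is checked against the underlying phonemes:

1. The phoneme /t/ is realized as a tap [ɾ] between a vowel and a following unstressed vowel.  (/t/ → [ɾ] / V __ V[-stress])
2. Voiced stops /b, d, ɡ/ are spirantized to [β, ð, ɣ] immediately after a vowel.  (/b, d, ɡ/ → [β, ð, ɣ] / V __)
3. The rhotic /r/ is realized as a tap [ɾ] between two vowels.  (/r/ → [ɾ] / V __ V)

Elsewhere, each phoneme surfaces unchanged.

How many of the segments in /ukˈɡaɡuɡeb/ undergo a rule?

3

Segments that undergo a rule: /ɡ/ → [ɣ] (rule 2); /ɡ/ → [ɣ] (rule 2); /b/ → [β] (rule 2).
All other segments surface unchanged.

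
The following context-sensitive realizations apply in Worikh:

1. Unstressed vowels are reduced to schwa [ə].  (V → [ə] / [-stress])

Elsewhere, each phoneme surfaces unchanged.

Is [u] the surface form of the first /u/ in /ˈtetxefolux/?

/u/ meets the environment for rule 1 (in an unstressed syllable) → [ə].
The actual realization is [ə], not [u].

No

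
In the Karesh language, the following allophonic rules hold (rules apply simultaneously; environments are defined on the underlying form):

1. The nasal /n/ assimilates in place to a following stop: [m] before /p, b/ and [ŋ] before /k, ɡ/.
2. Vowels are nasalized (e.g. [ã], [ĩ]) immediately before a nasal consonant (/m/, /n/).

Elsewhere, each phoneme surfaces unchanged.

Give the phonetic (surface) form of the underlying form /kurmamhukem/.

/k/ stays [k].
/u/ (between /k/ and /r/) fails the environment for rule 2, so it stays [u].
/r/ — not in any rule's target class → [r].
/m/ stays [m].
/a/ (between /m/ and /m/) occurs before a nasal consonant → [ã] by rule 2.
/m/ — not in any rule's target class → [m].
/h/ stays [h].
/u/ (between /h/ and /k/) is in the target of rule 2 but the environment (before a nasal consonant) is not met → [u].
/k/ stays [k].
Rule 2 applies to /e/ (between /k/ and /m/: before a nasal consonant) → [ẽ].
/m/ (word-final): no rule targets it → [m].

[kurmãmhukẽm]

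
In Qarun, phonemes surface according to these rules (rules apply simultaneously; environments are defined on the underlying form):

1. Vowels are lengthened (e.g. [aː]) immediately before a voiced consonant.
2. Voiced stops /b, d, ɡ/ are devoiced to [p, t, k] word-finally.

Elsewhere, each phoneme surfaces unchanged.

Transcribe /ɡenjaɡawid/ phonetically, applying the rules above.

/ɡ/ (word-initial) fails the environment for rule 2, so it stays [ɡ].
/e/ meets the environment for rule 1 (before a voiced consonant) → [eː].
/a/ — between /j/ and /ɡ/, before a voiced consonant — surfaces as [aː] (rule 1).
/ɡ/ — between /a/ and /a/; rule 2 does not apply here → [ɡ].
/a/ (between /ɡ/ and /w/): before a voiced consonant, so rule 1 applies → [aː].
/i/ meets the environment for rule 1 (before a voiced consonant) → [iː].
/d/ (word-final): word-finally, so rule 2 applies → [t].

[ɡeːnjaːɡaːwiːt]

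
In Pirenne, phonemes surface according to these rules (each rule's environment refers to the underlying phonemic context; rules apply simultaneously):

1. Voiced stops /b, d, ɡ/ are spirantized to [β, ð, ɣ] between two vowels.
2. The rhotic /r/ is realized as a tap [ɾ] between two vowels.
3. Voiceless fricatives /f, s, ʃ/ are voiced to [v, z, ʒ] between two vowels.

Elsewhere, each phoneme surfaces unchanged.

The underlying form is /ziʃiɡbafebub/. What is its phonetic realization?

/z/ (word-initial): no rule targets it → [z].
/i/ stays [i].
/ʃ/ meets the environment for rule 3 (between two vowels) → [ʒ].
/i/ (between /ʃ/ and /ɡ/) is unaffected → [i].
/ɡ/ (between /i/ and /b/) is in the target of rule 1 but the environment (between two vowels) is not met → [ɡ].
/b/ — between /ɡ/ and /a/; rule 1 does not apply here → [b].
/a/ (between /b/ and /f/): no rule targets it → [a].
Rule 3 applies to /f/ (between /a/ and /e/: between two vowels) → [v].
/e/ (between /f/ and /b/): no rule targets it → [e].
/b/ — between /e/ and /u/, between two vowels — surfaces as [β] (rule 1).
/u/ (between /b/ and /b/): no rule targets it → [u].
/b/ (word-final): rule 1 targets it, but not between two vowels → unchanged [b].

[ziʒiɡbaveβub]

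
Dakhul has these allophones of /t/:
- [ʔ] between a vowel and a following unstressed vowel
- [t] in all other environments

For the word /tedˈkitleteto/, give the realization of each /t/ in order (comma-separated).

Occurrence 1 (position 1): no conditioning environment matches → elsewhere allophone [t].
Occurrence 2 (position 6): no conditioning environment matches → elsewhere allophone [t].
Occurrence 3 (position 9): between a vowel and a following unstressed vowel → [ʔ].
Occurrence 4 (position 11): between a vowel and a following unstressed vowel → [ʔ].

[t], [t], [ʔ], [ʔ]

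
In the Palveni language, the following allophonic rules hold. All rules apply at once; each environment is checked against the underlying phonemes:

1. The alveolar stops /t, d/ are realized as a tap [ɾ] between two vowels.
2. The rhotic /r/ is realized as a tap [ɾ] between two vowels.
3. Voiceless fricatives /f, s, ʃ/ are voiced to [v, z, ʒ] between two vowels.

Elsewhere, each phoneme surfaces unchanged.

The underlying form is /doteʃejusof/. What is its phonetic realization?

/d/ (word-initial) fails the environment for rule 1, so it stays [d].
/o/ stays [o].
/t/ (between /o/ and /e/): between two vowels, so rule 1 applies → [ɾ].
/e/ stays [e].
Rule 3 applies to /ʃ/ (between /e/ and /e/: between two vowels) → [ʒ].
/e/ (between /ʃ/ and /j/) is unaffected → [e].
/j/ stays [j].
/u/ — not in any rule's target class → [u].
/s/ — between /u/ and /o/, between two vowels — surfaces as [z] (rule 3).
/o/ (between /s/ and /f/) is unaffected → [o].
/f/ (word-final): rule 3 targets it, but not between two vowels → unchanged [f].

[doɾeʒejuzof]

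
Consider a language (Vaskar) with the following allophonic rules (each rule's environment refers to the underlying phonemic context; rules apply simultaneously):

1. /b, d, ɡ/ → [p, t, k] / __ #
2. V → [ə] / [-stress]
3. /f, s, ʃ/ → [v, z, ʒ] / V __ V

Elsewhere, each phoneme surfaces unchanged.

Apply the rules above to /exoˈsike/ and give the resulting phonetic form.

/e/ — word-initial, in an unstressed syllable — surfaces as [ə] (rule 2).
/o/ (between /x/ and /s/): in an unstressed syllable, so rule 2 applies → [ə].
/s/ — between /o/ and /i/, between two vowels — surfaces as [z] (rule 3).
/i/ (between /s/ and /k/) is in the target of rule 2 but the environment (in an unstressed syllable) is not met → [i].
/e/ (word-final): in an unstressed syllable, so rule 2 applies → [ə].

[əxəˈzikə]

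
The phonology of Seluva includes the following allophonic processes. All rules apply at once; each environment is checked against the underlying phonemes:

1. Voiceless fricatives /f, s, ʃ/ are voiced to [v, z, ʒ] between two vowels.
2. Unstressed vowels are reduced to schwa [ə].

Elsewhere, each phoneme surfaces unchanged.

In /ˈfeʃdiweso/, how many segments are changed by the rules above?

Segments that undergo a rule: /i/ → [ə] (rule 2); /e/ → [ə] (rule 2); /s/ → [z] (rule 1); /o/ → [ə] (rule 2).
All other segments surface unchanged.

4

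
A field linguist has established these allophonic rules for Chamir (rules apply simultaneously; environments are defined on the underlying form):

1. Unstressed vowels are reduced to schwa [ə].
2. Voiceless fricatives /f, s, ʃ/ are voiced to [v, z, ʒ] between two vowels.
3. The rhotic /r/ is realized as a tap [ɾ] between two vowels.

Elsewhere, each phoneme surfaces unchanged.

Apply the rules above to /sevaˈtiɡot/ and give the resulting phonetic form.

[səvəˈtiɡət]

/s/ (word-initial) fails the environment for rule 2, so it stays [s].
Rule 1 applies to /e/ (between /s/ and /v/: in an unstressed syllable) → [ə].
/v/ — not in any rule's target class → [v].
/a/ — between /v/ and /t/, in an unstressed syllable — surfaces as [ə] (rule 1).
/t/ — not in any rule's target class → [t].
/i/ (between /t/ and /ɡ/) is in the target of rule 1 but the environment (in an unstressed syllable) is not met → [i].
/ɡ/ stays [ɡ].
Rule 1 applies to /o/ (between /ɡ/ and /t/: in an unstressed syllable) → [ə].
/t/ stays [t].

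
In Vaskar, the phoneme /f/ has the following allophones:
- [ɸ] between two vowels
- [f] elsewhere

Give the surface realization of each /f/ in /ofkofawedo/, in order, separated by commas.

Occurrence 1 (position 2): no conditioning environment matches → elsewhere allophone [f].
Occurrence 2 (position 5): between two vowels → [ɸ].

[f], [ɸ]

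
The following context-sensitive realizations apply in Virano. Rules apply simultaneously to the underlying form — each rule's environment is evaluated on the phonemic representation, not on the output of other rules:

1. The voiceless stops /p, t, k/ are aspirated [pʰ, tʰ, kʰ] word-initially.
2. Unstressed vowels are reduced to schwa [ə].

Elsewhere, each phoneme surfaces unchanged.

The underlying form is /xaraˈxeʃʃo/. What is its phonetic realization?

/x/ — not in any rule's target class → [x].
/a/ — between /x/ and /r/, in an unstressed syllable — surfaces as [ə] (rule 2).
/r/ stays [r].
Rule 2 applies to /a/ (between /r/ and /x/: in an unstressed syllable) → [ə].
/x/ (between /a/ and /e/) is unaffected → [x].
/e/ (between /x/ and /ʃ/): rule 2 targets it, but not in an unstressed syllable → unchanged [e].
/ʃ/ — not in any rule's target class → [ʃ].
/ʃ/ — not in any rule's target class → [ʃ].
/o/ (word-final) occurs in an unstressed syllable → [ə] by rule 2.

[xərəˈxeʃʃə]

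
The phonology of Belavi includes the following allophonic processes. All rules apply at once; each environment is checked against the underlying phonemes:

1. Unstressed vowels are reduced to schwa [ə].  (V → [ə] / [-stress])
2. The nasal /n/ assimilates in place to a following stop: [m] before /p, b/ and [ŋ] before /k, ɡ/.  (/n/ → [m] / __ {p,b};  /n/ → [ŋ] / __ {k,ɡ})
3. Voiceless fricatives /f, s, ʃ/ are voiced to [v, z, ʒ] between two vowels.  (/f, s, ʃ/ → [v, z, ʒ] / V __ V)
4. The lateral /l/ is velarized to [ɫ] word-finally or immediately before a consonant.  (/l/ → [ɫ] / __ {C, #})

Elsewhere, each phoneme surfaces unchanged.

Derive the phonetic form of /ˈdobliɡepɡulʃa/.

/o/ (between /d/ and /b/) fails the environment for rule 1, so it stays [o].
/l/ (between /b/ and /i/) is in the target of rule 4 but the environment (word-finally or immediately before a consonant) is not met → [l].
/i/ meets the environment for rule 1 (in an unstressed syllable) → [ə].
/e/ (between /ɡ/ and /p/) occurs in an unstressed syllable → [ə] by rule 1.
/u/ (between /ɡ/ and /l/) occurs in an unstressed syllable → [ə] by rule 1.
/l/ (between /u/ and /ʃ/) occurs word-finally or immediately before a consonant → [ɫ] by rule 4.
/ʃ/ (between /l/ and /a/): rule 3 targets it, but not between two vowels → unchanged [ʃ].
/a/ (word-final): in an unstressed syllable, so rule 1 applies → [ə].

[ˈdobləɡəpɡəɫʃə]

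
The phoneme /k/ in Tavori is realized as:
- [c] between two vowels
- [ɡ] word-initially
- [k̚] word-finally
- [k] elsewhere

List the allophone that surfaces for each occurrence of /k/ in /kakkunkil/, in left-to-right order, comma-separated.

Occurrence 1 (position 1): word-initially → [ɡ].
Occurrence 2 (position 3): no conditioning environment matches → elsewhere allophone [k].
Occurrence 3 (position 4): no conditioning environment matches → elsewhere allophone [k].
Occurrence 4 (position 7): no conditioning environment matches → elsewhere allophone [k].

[ɡ], [k], [k], [k]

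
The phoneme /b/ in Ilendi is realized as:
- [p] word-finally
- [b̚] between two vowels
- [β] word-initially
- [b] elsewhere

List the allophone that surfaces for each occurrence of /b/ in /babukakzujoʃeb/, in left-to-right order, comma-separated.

[β], [b̚], [p]

Occurrence 1 (position 1): word-initially → [β].
Occurrence 2 (position 3): between two vowels → [b̚].
Occurrence 3 (position 14): word-finally → [p].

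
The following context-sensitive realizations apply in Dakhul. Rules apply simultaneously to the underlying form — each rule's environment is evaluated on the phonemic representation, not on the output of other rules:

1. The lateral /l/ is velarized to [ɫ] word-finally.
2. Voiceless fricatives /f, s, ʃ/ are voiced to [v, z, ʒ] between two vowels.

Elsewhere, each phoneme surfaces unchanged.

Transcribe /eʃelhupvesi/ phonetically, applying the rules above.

[eʒelhupvezi]

/e/ (word-initial) is unaffected → [e].
/ʃ/ (between /e/ and /e/) occurs between two vowels → [ʒ] by rule 2.
/e/ (between /ʃ/ and /l/) is unaffected → [e].
/l/ (between /e/ and /h/) is in the target of rule 1 but the environment (word-finally) is not met → [l].
/h/ — not in any rule's target class → [h].
/u/ stays [u].
/p/ (between /u/ and /v/): no rule targets it → [p].
/v/ (between /p/ and /e/) is unaffected → [v].
/e/ (between /v/ and /s/) is unaffected → [e].
/s/ meets the environment for rule 2 (between two vowels) → [z].
/i/ (word-final) is unaffected → [i].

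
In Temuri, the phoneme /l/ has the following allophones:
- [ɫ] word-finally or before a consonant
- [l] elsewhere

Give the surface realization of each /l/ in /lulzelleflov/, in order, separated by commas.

[l], [ɫ], [ɫ], [l], [l]

Occurrence 1 (position 1): no conditioning environment matches → elsewhere allophone [l].
Occurrence 2 (position 3): word-finally or before a consonant → [ɫ].
Occurrence 3 (position 6): word-finally or before a consonant → [ɫ].
Occurrence 4 (position 7): no conditioning environment matches → elsewhere allophone [l].
Occurrence 5 (position 10): no conditioning environment matches → elsewhere allophone [l].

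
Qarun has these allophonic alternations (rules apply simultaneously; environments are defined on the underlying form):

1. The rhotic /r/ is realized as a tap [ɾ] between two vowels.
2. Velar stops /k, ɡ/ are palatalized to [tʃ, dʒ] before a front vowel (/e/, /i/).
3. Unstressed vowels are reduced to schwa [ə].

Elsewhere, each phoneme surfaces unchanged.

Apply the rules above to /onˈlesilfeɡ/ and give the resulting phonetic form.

[ənˈlesəlfəɡ]

/o/ (word-initial): in an unstressed syllable, so rule 3 applies → [ə].
/e/ (between /l/ and /s/) is in the target of rule 3 but the environment (in an unstressed syllable) is not met → [e].
/i/ meets the environment for rule 3 (in an unstressed syllable) → [ə].
/e/ (between /f/ and /ɡ/) occurs in an unstressed syllable → [ə] by rule 3.
/ɡ/ (word-final) is in the target of rule 2 but the environment (before a front vowel) is not met → [ɡ].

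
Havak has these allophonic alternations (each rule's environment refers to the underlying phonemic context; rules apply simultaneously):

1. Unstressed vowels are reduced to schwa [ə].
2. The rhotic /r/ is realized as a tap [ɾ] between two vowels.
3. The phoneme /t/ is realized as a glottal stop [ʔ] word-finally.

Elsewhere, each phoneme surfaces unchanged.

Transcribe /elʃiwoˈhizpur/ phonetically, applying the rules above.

[əlʃəwəˈhizpər]

/e/ meets the environment for rule 1 (in an unstressed syllable) → [ə].
/i/ meets the environment for rule 1 (in an unstressed syllable) → [ə].
/o/ (between /w/ and /h/): in an unstressed syllable, so rule 1 applies → [ə].
/i/ (between /h/ and /z/): rule 1 targets it, but not in an unstressed syllable → unchanged [i].
/u/ — between /p/ and /r/, in an unstressed syllable — surfaces as [ə] (rule 1).
/r/ — word-final; rule 2 does not apply here → [r].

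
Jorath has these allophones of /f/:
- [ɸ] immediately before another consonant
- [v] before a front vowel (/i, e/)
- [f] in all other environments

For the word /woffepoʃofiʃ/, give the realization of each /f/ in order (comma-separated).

[ɸ], [v], [v]

Occurrence 1 (position 3): immediately before another consonant → [ɸ].
Occurrence 2 (position 4): before a front vowel (/i, e/) → [v].
Occurrence 3 (position 10): before a front vowel (/i, e/) → [v].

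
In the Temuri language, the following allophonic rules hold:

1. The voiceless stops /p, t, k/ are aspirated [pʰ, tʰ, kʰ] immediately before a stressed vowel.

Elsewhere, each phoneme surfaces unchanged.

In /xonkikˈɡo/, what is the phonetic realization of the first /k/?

/k/ (between /n/ and /i/) fails the environment for rule 1, so it stays [k].

[k]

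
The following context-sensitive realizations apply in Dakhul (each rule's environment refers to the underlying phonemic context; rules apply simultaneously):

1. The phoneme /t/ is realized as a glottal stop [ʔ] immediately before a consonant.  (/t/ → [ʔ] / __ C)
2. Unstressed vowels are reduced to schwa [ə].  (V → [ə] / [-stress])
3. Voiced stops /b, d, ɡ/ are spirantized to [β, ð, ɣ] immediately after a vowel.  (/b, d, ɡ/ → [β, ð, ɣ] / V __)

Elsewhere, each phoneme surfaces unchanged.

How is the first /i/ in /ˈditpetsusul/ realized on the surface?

[i]

/i/ (between /d/ and /t/): rule 2 targets it, but not in an unstressed syllable → unchanged [i].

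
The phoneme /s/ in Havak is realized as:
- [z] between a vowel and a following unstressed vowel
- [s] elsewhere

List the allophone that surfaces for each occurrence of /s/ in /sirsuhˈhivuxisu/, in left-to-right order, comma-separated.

[s], [s], [z]

Occurrence 1 (position 1): no conditioning environment matches → elsewhere allophone [s].
Occurrence 2 (position 4): no conditioning environment matches → elsewhere allophone [s].
Occurrence 3 (position 13): between a vowel and a following unstressed vowel → [z].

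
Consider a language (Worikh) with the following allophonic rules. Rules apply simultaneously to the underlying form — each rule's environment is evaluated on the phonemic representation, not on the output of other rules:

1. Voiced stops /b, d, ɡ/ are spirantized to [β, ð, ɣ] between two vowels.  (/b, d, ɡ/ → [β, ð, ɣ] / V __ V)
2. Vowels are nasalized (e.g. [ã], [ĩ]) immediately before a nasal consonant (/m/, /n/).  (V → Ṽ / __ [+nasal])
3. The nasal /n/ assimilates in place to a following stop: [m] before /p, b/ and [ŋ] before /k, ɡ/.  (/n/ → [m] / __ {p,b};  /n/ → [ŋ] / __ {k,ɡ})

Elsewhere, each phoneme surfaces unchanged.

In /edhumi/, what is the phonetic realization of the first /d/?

/d/ (between /e/ and /h/): rule 1 targets it, but not between two vowels → unchanged [d].

[d]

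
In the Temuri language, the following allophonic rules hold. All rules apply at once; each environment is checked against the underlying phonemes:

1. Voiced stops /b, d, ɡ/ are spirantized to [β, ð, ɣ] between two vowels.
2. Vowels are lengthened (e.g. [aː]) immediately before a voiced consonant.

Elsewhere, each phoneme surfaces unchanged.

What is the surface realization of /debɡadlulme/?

/d/ (word-initial): rule 1 targets it, but not between two vowels → unchanged [d].
/e/ — between /d/ and /b/, before a voiced consonant — surfaces as [eː] (rule 2).
/b/ (between /e/ and /ɡ/) fails the environment for rule 1, so it stays [b].
/ɡ/ (between /b/ and /a/) fails the environment for rule 1, so it stays [ɡ].
Rule 2 applies to /a/ (between /ɡ/ and /d/: before a voiced consonant) → [aː].
/d/ (between /a/ and /l/) fails the environment for rule 1, so it stays [d].
/l/ (between /d/ and /u/) is unaffected → [l].
/u/ — between /l/ and /l/, before a voiced consonant — surfaces as [uː] (rule 2).
/l/ — not in any rule's target class → [l].
/m/ (between /l/ and /e/): no rule targets it → [m].
/e/ (word-final) fails the environment for rule 2, so it stays [e].

[deːbɡaːdluːlme]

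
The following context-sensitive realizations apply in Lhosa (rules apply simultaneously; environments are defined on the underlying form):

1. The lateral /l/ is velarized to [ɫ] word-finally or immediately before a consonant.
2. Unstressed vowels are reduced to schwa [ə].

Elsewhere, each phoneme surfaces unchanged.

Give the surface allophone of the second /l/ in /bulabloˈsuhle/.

/l/ (between /b/ and /o/) fails the environment for rule 1, so it stays [l].

[l]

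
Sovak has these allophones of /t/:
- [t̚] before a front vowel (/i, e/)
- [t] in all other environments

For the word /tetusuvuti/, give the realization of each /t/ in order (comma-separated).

[t̚], [t], [t̚]

Occurrence 1 (position 1): before a front vowel (/i, e/) → [t̚].
Occurrence 2 (position 3): no conditioning environment matches → elsewhere allophone [t].
Occurrence 3 (position 9): before a front vowel (/i, e/) → [t̚].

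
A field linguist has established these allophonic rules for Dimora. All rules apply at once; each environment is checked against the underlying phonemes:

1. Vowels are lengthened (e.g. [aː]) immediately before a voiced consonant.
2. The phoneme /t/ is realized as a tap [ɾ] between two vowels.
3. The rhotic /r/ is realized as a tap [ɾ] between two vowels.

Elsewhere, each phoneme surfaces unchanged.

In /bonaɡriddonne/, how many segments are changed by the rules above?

4

Segments that undergo a rule: /o/ → [oː] (rule 1); /a/ → [aː] (rule 1); /i/ → [iː] (rule 1); /o/ → [oː] (rule 1).
All other segments surface unchanged.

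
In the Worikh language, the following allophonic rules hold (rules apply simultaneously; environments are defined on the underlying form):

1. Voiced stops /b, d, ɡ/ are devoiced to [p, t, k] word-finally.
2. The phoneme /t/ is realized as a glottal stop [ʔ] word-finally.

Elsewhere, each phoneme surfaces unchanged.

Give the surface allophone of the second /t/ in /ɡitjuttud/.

/t/ — between /u/ and /t/; rule 2 does not apply here → [t].

[t]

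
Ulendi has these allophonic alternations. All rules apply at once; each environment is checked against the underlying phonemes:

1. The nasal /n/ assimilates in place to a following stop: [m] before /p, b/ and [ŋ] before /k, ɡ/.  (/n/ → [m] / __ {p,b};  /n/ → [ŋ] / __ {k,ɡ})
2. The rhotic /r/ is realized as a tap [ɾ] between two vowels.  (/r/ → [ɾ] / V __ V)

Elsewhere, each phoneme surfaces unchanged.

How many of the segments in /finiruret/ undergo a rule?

2

Segments that undergo a rule: /r/ → [ɾ] (rule 2); /r/ → [ɾ] (rule 2).
All other segments surface unchanged.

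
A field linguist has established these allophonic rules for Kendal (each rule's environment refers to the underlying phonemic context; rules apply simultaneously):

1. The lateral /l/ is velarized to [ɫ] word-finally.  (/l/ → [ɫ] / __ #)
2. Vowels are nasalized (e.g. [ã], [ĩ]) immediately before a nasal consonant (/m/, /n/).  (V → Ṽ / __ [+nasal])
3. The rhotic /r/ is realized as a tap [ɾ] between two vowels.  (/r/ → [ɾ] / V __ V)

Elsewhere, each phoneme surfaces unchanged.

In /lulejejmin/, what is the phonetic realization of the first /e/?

[e]

/e/ — between /l/ and /j/; rule 2 does not apply here → [e].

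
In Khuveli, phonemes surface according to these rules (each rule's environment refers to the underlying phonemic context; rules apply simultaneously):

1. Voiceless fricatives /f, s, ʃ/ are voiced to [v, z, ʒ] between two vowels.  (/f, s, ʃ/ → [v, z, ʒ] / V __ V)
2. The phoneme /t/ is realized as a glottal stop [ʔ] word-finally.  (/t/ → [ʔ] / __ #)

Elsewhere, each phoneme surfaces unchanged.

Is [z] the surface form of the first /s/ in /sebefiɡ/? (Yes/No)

/s/ (word-initial): rule 1 targets it, but not between two vowels → unchanged [s].
The actual realization is [s], not [z].

No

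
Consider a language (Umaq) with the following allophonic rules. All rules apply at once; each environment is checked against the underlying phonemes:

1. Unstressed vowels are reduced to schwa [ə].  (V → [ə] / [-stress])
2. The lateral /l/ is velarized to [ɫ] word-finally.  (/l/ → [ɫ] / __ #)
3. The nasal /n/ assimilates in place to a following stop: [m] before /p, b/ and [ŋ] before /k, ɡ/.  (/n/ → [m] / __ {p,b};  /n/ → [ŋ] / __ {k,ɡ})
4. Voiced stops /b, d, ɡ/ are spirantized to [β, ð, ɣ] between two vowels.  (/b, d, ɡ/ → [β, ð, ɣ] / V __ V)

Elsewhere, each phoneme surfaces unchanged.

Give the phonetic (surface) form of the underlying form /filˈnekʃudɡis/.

/f/ — not in any rule's target class → [f].
Rule 1 applies to /i/ (between /f/ and /l/: in an unstressed syllable) → [ə].
/l/ (between /i/ and /n/) fails the environment for rule 2, so it stays [l].
/n/ (between /l/ and /e/) is in the target of rule 3 but the environment (before a labial or velar stop) is not met → [n].
/e/ (between /n/ and /k/): rule 1 targets it, but not in an unstressed syllable → unchanged [e].
/k/ (between /e/ and /ʃ/) is unaffected → [k].
/ʃ/ (between /k/ and /u/): no rule targets it → [ʃ].
/u/ — between /ʃ/ and /d/, in an unstressed syllable — surfaces as [ə] (rule 1).
/d/ (between /u/ and /ɡ/) fails the environment for rule 4, so it stays [d].
/ɡ/ (between /d/ and /i/) fails the environment for rule 4, so it stays [ɡ].
/i/ (between /ɡ/ and /s/): in an unstressed syllable, so rule 1 applies → [ə].
/s/ (word-final) is unaffected → [s].

[fəlˈnekʃədɡəs]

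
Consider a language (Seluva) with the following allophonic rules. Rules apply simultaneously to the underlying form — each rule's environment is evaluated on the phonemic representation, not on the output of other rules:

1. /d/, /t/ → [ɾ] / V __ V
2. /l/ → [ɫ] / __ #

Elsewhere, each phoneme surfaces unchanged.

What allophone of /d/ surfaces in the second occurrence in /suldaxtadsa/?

[d]

/d/ (between /a/ and /s/) fails the environment for rule 1, so it stays [d].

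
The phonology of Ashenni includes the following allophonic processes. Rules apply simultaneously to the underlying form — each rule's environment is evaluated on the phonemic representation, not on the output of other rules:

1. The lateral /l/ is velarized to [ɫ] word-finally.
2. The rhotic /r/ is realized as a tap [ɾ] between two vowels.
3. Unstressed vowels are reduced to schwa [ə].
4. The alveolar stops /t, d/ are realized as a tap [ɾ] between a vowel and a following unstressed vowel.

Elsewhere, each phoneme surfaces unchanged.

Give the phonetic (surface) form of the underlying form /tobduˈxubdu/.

[təbdəˈxubdə]

/t/ (word-initial): rule 4 targets it, but not between a vowel and a following unstressed vowel → unchanged [t].
/o/ meets the environment for rule 3 (in an unstressed syllable) → [ə].
/d/ (between /b/ and /u/) fails the environment for rule 4, so it stays [d].
/u/ meets the environment for rule 3 (in an unstressed syllable) → [ə].
/u/ (between /x/ and /b/) is in the target of rule 3 but the environment (in an unstressed syllable) is not met → [u].
/d/ (between /b/ and /u/) fails the environment for rule 4, so it stays [d].
/u/ (word-final) occurs in an unstressed syllable → [ə] by rule 3.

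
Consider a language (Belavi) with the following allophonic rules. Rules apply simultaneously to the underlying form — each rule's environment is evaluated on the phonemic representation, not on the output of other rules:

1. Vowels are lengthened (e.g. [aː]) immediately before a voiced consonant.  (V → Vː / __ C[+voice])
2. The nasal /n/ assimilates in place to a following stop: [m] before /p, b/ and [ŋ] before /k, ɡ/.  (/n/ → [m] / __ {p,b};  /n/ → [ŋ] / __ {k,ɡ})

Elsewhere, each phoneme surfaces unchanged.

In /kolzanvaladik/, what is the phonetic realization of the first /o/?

/o/ — between /k/ and /l/, before a voiced consonant — surfaces as [oː] (rule 1).

[oː]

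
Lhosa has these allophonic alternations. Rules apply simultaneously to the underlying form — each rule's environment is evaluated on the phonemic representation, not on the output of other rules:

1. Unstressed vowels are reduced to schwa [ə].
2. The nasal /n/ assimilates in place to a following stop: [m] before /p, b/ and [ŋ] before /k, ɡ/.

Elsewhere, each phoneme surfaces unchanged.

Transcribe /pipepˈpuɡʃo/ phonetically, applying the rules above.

/p/ stays [p].
/i/ meets the environment for rule 1 (in an unstressed syllable) → [ə].
/p/ (between /i/ and /e/) is unaffected → [p].
/e/ meets the environment for rule 1 (in an unstressed syllable) → [ə].
/p/ (between /e/ and /p/): no rule targets it → [p].
/p/ (between /p/ and /u/): no rule targets it → [p].
/u/ (between /p/ and /ɡ/) is in the target of rule 1 but the environment (in an unstressed syllable) is not met → [u].
/ɡ/ — not in any rule's target class → [ɡ].
/ʃ/ stays [ʃ].
Rule 1 applies to /o/ (word-final: in an unstressed syllable) → [ə].

[pəpəpˈpuɡʃə]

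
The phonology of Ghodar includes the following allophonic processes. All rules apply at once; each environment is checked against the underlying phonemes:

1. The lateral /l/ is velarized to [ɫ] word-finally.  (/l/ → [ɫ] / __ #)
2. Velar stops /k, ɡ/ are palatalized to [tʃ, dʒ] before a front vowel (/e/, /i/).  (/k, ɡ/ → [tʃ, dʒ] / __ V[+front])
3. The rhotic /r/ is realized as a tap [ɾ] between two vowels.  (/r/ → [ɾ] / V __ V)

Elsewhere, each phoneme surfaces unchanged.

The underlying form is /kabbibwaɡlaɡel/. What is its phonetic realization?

/k/ — word-initial; rule 2 does not apply here → [k].
/a/ (between /k/ and /b/): no rule targets it → [a].
/b/ stays [b].
/b/ (between /b/ and /i/): no rule targets it → [b].
/i/ (between /b/ and /b/) is unaffected → [i].
/b/ (between /i/ and /w/): no rule targets it → [b].
/w/ (between /b/ and /a/) is unaffected → [w].
/a/ — not in any rule's target class → [a].
/ɡ/ (between /a/ and /l/) is in the target of rule 2 but the environment (before a front vowel) is not met → [ɡ].
/l/ (between /ɡ/ and /a/): rule 1 targets it, but not word-finally → unchanged [l].
/a/ stays [a].
/ɡ/ (between /a/ and /e/): before a front vowel, so rule 2 applies → [dʒ].
/e/ (between /ɡ/ and /l/) is unaffected → [e].
/l/ (word-final) occurs word-finally → [ɫ] by rule 1.

[kabbibwaɡladʒeɫ]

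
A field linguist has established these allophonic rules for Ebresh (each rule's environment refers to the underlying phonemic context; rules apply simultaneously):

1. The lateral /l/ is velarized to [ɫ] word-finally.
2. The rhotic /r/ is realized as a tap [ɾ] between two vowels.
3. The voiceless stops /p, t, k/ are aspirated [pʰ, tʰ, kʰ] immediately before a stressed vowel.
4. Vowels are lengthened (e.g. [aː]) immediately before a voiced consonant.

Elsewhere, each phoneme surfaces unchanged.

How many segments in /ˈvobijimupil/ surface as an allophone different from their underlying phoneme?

5

Segments that undergo a rule: /o/ → [oː] (rule 4); /i/ → [iː] (rule 4); /i/ → [iː] (rule 4); /i/ → [iː] (rule 4); /l/ → [ɫ] (rule 1).
All other segments surface unchanged.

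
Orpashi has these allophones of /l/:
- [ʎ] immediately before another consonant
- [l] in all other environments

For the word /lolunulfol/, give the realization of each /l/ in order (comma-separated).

Occurrence 1 (position 1): no conditioning environment matches → elsewhere allophone [l].
Occurrence 2 (position 3): no conditioning environment matches → elsewhere allophone [l].
Occurrence 3 (position 7): immediately before another consonant → [ʎ].
Occurrence 4 (position 10): no conditioning environment matches → elsewhere allophone [l].

[l], [l], [ʎ], [l]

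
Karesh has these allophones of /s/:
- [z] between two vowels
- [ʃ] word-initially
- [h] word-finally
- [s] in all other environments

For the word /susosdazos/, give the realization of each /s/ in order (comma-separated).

Occurrence 1 (position 1): word-initially → [ʃ].
Occurrence 2 (position 3): between two vowels → [z].
Occurrence 3 (position 5): no conditioning environment matches → elsewhere allophone [s].
Occurrence 4 (position 10): word-finally → [h].

[ʃ], [z], [s], [h]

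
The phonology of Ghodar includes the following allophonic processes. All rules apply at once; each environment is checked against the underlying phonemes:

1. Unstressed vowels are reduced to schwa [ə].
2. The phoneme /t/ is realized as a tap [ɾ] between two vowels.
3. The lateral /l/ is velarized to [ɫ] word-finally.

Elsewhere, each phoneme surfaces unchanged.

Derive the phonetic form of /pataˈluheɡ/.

[pəɾəˈluhəɡ]

/p/ (word-initial) is unaffected → [p].
/a/ — between /p/ and /t/, in an unstressed syllable — surfaces as [ə] (rule 1).
/t/ — between /a/ and /a/, between two vowels — surfaces as [ɾ] (rule 2).
Rule 1 applies to /a/ (between /t/ and /l/: in an unstressed syllable) → [ə].
/l/ — between /a/ and /u/; rule 3 does not apply here → [l].
/u/ (between /l/ and /h/) fails the environment for rule 1, so it stays [u].
/h/ — not in any rule's target class → [h].
/e/ (between /h/ and /ɡ/): in an unstressed syllable, so rule 1 applies → [ə].
/ɡ/ (word-final): no rule targets it → [ɡ].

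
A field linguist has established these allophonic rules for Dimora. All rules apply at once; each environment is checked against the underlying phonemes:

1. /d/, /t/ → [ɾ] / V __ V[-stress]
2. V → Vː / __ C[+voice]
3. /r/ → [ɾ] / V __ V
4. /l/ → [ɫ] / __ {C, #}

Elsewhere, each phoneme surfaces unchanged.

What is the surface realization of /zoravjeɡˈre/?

[zoːɾaːvjeːɡˈre]

/z/ stays [z].
/o/ (between /z/ and /r/): before a voiced consonant, so rule 2 applies → [oː].
/r/ — between /o/ and /a/, between two vowels — surfaces as [ɾ] (rule 3).
/a/ (between /r/ and /v/): before a voiced consonant, so rule 2 applies → [aː].
/v/ stays [v].
/j/ stays [j].
Rule 2 applies to /e/ (between /j/ and /ɡ/: before a voiced consonant) → [eː].
/ɡ/ (between /e/ and /r/): no rule targets it → [ɡ].
/r/ (between /ɡ/ and /e/): rule 3 targets it, but not between two vowels → unchanged [r].
/e/ — word-final; rule 2 does not apply here → [e].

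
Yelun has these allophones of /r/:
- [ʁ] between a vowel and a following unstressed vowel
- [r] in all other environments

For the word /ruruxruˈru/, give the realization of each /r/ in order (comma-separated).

[r], [ʁ], [r], [r]

Occurrence 1 (position 1): no conditioning environment matches → elsewhere allophone [r].
Occurrence 2 (position 3): between a vowel and a following unstressed vowel → [ʁ].
Occurrence 3 (position 6): no conditioning environment matches → elsewhere allophone [r].
Occurrence 4 (position 8): no conditioning environment matches → elsewhere allophone [r].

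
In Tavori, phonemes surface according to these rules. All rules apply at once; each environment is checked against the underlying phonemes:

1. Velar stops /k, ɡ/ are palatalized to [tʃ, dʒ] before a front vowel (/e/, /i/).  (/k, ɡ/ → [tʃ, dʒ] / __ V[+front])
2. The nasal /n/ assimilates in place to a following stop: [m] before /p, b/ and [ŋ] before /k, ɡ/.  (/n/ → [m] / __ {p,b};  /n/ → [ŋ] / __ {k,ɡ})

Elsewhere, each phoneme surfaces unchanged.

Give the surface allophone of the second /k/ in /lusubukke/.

/k/ (between /k/ and /e/) occurs before a front vowel → [tʃ] by rule 1.

[tʃ]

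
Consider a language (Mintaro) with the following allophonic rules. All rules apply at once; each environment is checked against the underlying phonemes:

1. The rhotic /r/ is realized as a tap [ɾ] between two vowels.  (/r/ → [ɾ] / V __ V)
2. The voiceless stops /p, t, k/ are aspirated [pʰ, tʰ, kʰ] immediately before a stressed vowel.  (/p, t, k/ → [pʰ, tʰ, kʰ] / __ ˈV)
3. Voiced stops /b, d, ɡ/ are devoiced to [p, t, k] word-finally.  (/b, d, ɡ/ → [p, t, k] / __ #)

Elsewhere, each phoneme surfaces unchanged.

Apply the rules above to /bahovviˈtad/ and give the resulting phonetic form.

/b/ (word-initial) is in the target of rule 3 but the environment (word-finally) is not met → [b].
/a/ (between /b/ and /h/): no rule targets it → [a].
/h/ — not in any rule's target class → [h].
/o/ stays [o].
/v/ (between /o/ and /v/) is unaffected → [v].
/v/ — not in any rule's target class → [v].
/i/ stays [i].
/t/ (between /i/ and /a/): immediately before a stressed vowel, so rule 2 applies → [tʰ].
/a/ — not in any rule's target class → [a].
/d/ meets the environment for rule 3 (word-finally) → [t].

[bahovviˈtʰat]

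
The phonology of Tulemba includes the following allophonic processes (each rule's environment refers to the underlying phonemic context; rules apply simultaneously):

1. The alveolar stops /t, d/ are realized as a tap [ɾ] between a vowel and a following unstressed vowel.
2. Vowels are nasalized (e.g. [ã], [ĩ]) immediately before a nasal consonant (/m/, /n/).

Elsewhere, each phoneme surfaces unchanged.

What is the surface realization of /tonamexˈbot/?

[tõnãmexˈbot]

/t/ (word-initial) is in the target of rule 1 but the environment (between a vowel and a following unstressed vowel) is not met → [t].
/o/ — between /t/ and /n/, before a nasal consonant — surfaces as [õ] (rule 2).
Rule 2 applies to /a/ (between /n/ and /m/: before a nasal consonant) → [ã].
/e/ (between /m/ and /x/): rule 2 targets it, but not before a nasal consonant → unchanged [e].
/o/ — between /b/ and /t/; rule 2 does not apply here → [o].
/t/ (word-final) is in the target of rule 1 but the environment (between a vowel and a following unstressed vowel) is not met → [t].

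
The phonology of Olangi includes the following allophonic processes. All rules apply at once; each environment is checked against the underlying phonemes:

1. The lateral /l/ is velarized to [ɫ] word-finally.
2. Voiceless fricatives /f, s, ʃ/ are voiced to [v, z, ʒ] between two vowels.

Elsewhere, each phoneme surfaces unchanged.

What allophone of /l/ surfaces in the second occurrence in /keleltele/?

[l]

/l/ (between /e/ and /t/) is in the target of rule 1 but the environment (word-finally) is not met → [l].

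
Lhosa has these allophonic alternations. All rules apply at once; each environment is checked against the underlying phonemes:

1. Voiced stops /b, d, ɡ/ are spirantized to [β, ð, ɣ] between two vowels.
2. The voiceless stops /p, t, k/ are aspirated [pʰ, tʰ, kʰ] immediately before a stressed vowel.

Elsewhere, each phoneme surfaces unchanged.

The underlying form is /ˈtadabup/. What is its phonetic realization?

/t/ (word-initial) occurs immediately before a stressed vowel → [tʰ] by rule 2.
/d/ meets the environment for rule 1 (between two vowels) → [ð].
/b/ (between /a/ and /u/): between two vowels, so rule 1 applies → [β].
/p/ (word-final) fails the environment for rule 2, so it stays [p].

[ˈtʰaðaβup]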